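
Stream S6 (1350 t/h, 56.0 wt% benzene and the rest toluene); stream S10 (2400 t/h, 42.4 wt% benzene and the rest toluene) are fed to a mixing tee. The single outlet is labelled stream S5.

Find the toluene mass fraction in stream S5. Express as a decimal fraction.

0.527

Total flow out = 1350 + 2400 = 3750 t/h.
toluene in = 1350×0.440 + 2400×0.576 = 1976.4 t/h.
toluene mass fraction in S5 = 1976.4/3750 = 0.527.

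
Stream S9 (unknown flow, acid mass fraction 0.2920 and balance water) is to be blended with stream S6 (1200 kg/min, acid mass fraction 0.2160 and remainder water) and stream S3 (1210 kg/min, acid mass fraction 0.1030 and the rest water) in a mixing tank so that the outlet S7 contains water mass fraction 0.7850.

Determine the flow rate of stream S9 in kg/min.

1744 kg/min

Let S9 be the unknown flow. Total out = 2410 + S9.
water balance: 2026.2 + 0.708·S9 = 0.785·(2410 + S9)
(0.708 − 0.785)·S9 = 0.785×2410 − 2026.2 = -134.32
S9 = -134.32 / -0.077 = 1744.4 kg/min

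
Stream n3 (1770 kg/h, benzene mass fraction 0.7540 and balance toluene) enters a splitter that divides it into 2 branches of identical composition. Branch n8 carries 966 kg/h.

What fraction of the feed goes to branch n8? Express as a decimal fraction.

Fraction to n8 = 966/1770 = 0.5458.

0.546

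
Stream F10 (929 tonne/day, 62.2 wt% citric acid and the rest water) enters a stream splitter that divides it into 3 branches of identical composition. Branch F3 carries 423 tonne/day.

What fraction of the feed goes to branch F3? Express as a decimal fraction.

0.455

Fraction to F3 = 423/929 = 0.4553.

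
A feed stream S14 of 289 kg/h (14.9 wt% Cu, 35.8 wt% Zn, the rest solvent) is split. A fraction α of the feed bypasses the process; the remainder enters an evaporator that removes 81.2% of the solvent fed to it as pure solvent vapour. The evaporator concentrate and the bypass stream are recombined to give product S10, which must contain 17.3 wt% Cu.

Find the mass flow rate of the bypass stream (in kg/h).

188.8 kg/h

All 289×0.149 = 43.061 kg/h of Cu reaches S10, so S10 = 43.061/0.173 = 248.91 kg/h and vapour = 40.092 kg/h.
The evaporator receives (1−α)·289 of feed at 0.493 solvent and removes 0.812 of that solvent:
0.812×0.493×(1−α)×289 = 40.092
(1−α) = 40.092/115.69 = 0.3465;  α = 0.6535.
Bypass flow = 0.6535×289 = 188.85 kg/h.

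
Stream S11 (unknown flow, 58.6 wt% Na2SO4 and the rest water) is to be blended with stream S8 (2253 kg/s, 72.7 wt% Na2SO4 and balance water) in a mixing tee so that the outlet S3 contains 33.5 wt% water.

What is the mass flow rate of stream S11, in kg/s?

Let S11 be the unknown flow. Total out = 2253 + S11.
water balance: 615.07 + 0.414·S11 = 0.335·(2253 + S11)
(0.414 − 0.335)·S11 = 0.335×2253 − 615.07 = 139.69
S11 = 139.69 / 0.079 = 1768.2 kg/s

1768 kg/s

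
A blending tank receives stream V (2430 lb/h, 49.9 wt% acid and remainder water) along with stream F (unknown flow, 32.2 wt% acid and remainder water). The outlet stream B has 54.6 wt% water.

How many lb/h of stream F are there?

828.4 lb/h

Let F be the unknown flow. Total out = 2430 + F.
water balance: 1217.4 + 0.678·F = 0.546·(2430 + F)
(0.678 − 0.546)·F = 0.546×2430 − 1217.4 = 109.35
F = 109.35 / 0.132 = 828.41 lb/h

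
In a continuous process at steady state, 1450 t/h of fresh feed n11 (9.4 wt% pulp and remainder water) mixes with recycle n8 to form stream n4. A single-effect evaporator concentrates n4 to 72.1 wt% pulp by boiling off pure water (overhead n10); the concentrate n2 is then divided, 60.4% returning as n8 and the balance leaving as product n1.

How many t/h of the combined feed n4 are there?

1738 t/h

Overall pulp balance (none leaves overhead): pulp in fresh feed = pulp in product, i.e. 1450×0.094 = (1−0.604)·n2·0.721.
n2 = 136.3/(0.721×0.396) = 477.38 t/h.
Recycle n8 = 0.604×477.38 = 288.34 t/h.
Combined feed n4 = 1450 + 288.34 = 1738.3 t/h.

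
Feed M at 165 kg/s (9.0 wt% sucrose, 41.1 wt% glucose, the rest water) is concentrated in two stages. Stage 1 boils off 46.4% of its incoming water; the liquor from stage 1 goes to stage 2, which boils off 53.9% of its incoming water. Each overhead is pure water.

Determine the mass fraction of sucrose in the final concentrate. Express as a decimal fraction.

water in feed = 165×0.499 = 82.335 kg/s.
After stage 1: water left = (1−0.464)×82.335 = 44.132; stream total = 126.8 kg/s.
After stage 2: water left = (1−0.539)×44.132 = 20.345; final concentrate = 103.01 kg/s.
sucrose fraction = 14.85/103.01 = 0.144.

0.144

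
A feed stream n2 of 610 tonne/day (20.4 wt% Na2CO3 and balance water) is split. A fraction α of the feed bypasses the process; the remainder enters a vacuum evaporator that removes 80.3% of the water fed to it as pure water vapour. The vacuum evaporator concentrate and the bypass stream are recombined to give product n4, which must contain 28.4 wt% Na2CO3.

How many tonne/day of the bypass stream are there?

All 610×0.204 = 124.44 tonne/day of Na2CO3 reaches n4, so n4 = 124.44/0.284 = 438.17 tonne/day and vapour = 171.83 tonne/day.
The evaporator receives (1−α)·610 of feed at 0.796 water and removes 0.803 of that water:
0.803×0.796×(1−α)×610 = 171.83
(1−α) = 171.83/389.9 = 0.4407;  α = 0.5593.
Bypass flow = 0.5593×610 = 341.17 tonne/day.

341.2 tonne/day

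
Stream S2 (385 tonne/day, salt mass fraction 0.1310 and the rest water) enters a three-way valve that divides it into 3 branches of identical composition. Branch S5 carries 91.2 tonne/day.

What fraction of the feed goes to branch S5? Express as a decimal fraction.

0.237

Fraction to S5 = 91.2/385 = 0.2369.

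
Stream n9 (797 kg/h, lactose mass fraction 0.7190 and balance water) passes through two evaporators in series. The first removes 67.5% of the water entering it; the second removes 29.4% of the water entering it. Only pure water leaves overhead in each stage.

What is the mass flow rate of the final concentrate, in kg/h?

624.4 kg/h

water in feed = 797×0.281 = 223.96 kg/h.
After stage 1: water left = (1−0.675)×223.96 = 72.786; stream total = 645.83 kg/h.
After stage 2: water left = (1−0.294)×72.786 = 51.387; final concentrate = 624.43 kg/h.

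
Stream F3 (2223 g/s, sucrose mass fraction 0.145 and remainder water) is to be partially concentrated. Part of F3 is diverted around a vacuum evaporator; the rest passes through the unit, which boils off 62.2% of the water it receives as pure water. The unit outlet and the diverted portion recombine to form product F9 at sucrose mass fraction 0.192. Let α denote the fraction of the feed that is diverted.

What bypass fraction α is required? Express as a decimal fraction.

0.540

All 2223×0.145 = 322.33 g/s of sucrose reaches F9, so F9 = 322.33/0.192 = 1678.8 g/s and vapour = 544.17 g/s.
The evaporator receives (1−α)·2223 of feed at 0.855 water and removes 0.622 of that water:
0.622×0.855×(1−α)×2223 = 544.17
(1−α) = 544.17/1182.2 = 0.4603;  α = 0.5397.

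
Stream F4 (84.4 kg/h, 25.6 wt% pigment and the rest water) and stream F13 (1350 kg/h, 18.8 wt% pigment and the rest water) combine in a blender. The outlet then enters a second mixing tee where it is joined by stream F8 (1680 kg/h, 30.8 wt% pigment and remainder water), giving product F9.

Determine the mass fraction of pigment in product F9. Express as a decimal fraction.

Overall, product flow = 3114.4 kg/h.
pigment in = 84.4×0.256 + 1350×0.188 + 1680×0.308 = 792.85 kg/h.
pigment fraction in F9 = 0.255.

0.255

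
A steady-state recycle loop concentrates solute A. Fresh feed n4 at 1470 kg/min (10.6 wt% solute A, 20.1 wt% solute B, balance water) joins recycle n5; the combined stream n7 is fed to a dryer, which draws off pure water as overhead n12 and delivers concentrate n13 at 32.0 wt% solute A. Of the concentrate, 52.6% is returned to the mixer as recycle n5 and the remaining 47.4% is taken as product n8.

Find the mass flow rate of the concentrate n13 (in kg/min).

1027 kg/min

Overall solute A balance (none leaves overhead): solute A in fresh feed = solute A in product, i.e. 1470×0.106 = (1−0.526)·n13·0.320.
n13 = 155.82/(0.320×0.474) = 1027.3 kg/min.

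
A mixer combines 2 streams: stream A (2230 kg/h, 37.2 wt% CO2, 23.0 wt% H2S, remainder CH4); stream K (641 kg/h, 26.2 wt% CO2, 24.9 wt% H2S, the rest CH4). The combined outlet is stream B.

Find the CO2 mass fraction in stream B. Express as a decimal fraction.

Total flow out = 2230 + 641 = 2871 kg/h.
CO2 in = 2230×0.372 + 641×0.262 = 997.5 kg/h.
CO2 mass fraction in B = 997.5/2871 = 0.3474.

0.3474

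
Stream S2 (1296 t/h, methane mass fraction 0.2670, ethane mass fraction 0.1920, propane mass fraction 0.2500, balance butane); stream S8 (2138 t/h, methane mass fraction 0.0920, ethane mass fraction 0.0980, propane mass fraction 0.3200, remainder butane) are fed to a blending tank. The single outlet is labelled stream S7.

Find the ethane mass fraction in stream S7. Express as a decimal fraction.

0.1335

Total flow out = 1296 + 2138 = 3434 t/h.
ethane in = 1296×0.192 + 2138×0.098 = 458.36 t/h.
ethane mass fraction in S7 = 458.36/3434 = 0.1335.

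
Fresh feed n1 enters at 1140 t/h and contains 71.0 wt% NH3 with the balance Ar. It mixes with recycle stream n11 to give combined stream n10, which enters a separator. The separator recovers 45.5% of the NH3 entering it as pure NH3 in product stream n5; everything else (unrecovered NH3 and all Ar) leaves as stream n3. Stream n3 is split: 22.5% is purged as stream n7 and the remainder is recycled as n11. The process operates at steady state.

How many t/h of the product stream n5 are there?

637.6 t/h

NH3 in n10: m_A = 1140×0.710 + (1−0.225)·(1−0.455)·m_A, so m_A = 809.4/0.5776 = 1401.3 t/h.
Product n5 = 0.455×1401.3 = 637.57 t/h.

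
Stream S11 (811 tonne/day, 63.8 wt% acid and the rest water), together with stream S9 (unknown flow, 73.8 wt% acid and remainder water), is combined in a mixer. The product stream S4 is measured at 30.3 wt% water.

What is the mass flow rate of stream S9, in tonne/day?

Let S9 be the unknown flow. Total out = 811 + S9.
water balance: 293.58 + 0.262·S9 = 0.303·(811 + S9)
(0.262 − 0.303)·S9 = 0.303×811 − 293.58 = -47.849
S9 = -47.849 / -0.041 = 1167 tonne/day

1167 tonne/day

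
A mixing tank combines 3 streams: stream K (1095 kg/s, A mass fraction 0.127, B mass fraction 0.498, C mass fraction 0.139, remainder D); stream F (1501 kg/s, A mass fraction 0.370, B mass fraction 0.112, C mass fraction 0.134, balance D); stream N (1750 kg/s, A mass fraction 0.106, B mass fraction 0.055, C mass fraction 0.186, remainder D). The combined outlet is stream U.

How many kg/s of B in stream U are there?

B out = B in = 1095×0.498 + 1501×0.112 + 1750×0.055 = 809.67 kg/s.

809.7 kg/s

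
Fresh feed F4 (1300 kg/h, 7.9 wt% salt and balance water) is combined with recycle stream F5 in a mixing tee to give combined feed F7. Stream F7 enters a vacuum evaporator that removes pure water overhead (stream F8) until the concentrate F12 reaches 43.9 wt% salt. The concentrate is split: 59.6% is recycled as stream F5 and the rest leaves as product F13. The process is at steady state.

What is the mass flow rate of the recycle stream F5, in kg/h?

Overall salt balance (none leaves overhead): salt in fresh feed = salt in product, i.e. 1300×0.079 = (1−0.596)·F12·0.439.
F12 = 102.7/(0.439×0.404) = 579.06 kg/h.
Recycle F5 = 0.596×579.06 = 345.12 kg/h.

345.1 kg/h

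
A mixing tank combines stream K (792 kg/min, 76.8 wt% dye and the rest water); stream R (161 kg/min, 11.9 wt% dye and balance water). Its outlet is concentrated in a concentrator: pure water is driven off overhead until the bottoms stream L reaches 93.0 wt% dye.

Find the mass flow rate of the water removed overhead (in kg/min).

dye entering = 792×0.768 + 161×0.119 = 627.41 kg/min.
All dye reports to L, so L = 627.41/0.930 = 674.64 kg/min.
Total feed = 953 kg/min; overhead = 953 − 674.64 = 278.36 kg/min.

278.4 kg/min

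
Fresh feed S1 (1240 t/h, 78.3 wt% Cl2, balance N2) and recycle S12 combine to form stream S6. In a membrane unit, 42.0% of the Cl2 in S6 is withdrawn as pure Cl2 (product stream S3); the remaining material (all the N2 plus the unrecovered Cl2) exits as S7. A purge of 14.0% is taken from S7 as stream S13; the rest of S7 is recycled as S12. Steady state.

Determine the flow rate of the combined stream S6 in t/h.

3859 t/h

N2 enters only via S1 and leaves only via the purge: 1240×0.217 = 0.140×(N2 in S7), and the membrane unit passes all N2, so N2 in S6 = N2 in S7 = 1922 t/h.
Cl2 in S6: m_A = 1240×0.783 + (1−0.140)·(1−0.420)·m_A, so m_A = 970.92/0.5012 = 1937.2 t/h.
S6 = 1937.2 + 1922 = 3859.2 t/h.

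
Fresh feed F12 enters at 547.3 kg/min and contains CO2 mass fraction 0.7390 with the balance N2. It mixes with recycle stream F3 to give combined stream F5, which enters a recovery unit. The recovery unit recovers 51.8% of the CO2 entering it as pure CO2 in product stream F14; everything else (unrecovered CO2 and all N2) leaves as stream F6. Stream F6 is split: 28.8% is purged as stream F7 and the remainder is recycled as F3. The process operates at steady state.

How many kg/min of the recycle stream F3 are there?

N2 enters only via F12 and leaves only via the purge: 547.3×0.261 = 0.288×(N2 in F6), and the recovery unit passes all N2, so N2 in F5 = N2 in F6 = 495.99 kg/min.
CO2 in F5: m_A = 547.3×0.739 + (1−0.288)·(1−0.518)·m_A, so m_A = 404.45/0.6568 = 615.78 kg/min.
F6 = (1−0.518)×615.78 + 495.99 = 792.8 kg/min.
Recycle F3 = (1−0.288)×792.8 = 564.47 kg/min.

564.5 kg/min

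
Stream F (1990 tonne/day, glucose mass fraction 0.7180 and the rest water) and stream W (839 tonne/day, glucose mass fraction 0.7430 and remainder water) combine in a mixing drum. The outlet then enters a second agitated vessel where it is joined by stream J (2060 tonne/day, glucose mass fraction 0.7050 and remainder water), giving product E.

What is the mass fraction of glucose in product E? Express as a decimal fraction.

0.7168

Overall, product flow = 4889 tonne/day.
glucose in = 1990×0.718 + 839×0.743 + 2060×0.705 = 3504.5 tonne/day.
glucose fraction in E = 0.7168.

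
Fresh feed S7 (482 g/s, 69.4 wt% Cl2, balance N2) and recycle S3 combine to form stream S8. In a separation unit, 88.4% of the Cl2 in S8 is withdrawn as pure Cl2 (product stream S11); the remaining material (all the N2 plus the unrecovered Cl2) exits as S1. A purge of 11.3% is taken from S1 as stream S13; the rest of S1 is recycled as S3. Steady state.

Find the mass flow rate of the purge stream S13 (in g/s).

N2 enters only via S7 and leaves only via the purge: 482×0.306 = 0.113×(N2 in S1), and the separation unit passes all N2, so N2 in S8 = N2 in S1 = 1305.2 g/s.
Cl2 in S8: m_A = 482×0.694 + (1−0.113)·(1−0.884)·m_A, so m_A = 334.51/0.8971 = 372.87 g/s.
S1 = (1−0.884)×372.87 + 1305.2 = 1348.5 g/s.
Purge S13 = 0.113×1348.5 = 152.38 g/s.

152.4 g/s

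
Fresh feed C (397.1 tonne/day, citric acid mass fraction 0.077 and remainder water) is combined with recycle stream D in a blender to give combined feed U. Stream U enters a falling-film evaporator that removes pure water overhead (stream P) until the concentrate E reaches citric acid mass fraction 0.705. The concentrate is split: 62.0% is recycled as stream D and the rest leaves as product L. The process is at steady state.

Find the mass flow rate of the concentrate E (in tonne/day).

Overall citric acid balance (none leaves overhead): citric acid in fresh feed = citric acid in product, i.e. 397.1×0.077 = (1−0.620)·E·0.705.
E = 30.577/(0.705×0.380) = 114.13 tonne/day.

114.1 tonne/day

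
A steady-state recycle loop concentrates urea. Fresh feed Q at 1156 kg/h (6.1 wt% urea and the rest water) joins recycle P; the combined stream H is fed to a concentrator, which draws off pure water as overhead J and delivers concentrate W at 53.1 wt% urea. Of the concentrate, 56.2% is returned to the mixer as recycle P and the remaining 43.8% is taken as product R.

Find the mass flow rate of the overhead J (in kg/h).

Overall urea balance (none leaves overhead): urea in fresh feed = urea in product, i.e. 1156×0.061 = (1−0.562)·W·0.531.
W = 70.516/(0.531×0.438) = 303.19 kg/h.
Recycle P = 0.562×303.19 = 170.39 kg/h.
Combined feed H = 1156 + 170.39 = 1326.4 kg/h.
Overhead J = H − W = 1326.4 − 303.19 = 1023.2 kg/h.

1023 kg/h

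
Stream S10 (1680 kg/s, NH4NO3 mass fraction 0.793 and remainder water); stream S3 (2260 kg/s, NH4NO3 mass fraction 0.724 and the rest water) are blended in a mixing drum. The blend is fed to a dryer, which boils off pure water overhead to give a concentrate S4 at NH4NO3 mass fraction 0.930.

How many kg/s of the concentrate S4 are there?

3192 kg/s

NH4NO3 entering = 1680×0.793 + 2260×0.724 = 2968.5 kg/s.
All NH4NO3 reports to S4, so S4 = 2968.5/0.930 = 3191.9 kg/s.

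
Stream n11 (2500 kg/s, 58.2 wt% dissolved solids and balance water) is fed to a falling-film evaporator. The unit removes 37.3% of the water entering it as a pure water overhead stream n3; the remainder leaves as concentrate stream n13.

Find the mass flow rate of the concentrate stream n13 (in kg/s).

water entering = 2500×0.418 = 1045 kg/s; overhead removed = 0.373×1045 = 389.79 kg/s.
Concentrate = 2500 − 389.79 = 2110.2 kg/s.

2110 kg/s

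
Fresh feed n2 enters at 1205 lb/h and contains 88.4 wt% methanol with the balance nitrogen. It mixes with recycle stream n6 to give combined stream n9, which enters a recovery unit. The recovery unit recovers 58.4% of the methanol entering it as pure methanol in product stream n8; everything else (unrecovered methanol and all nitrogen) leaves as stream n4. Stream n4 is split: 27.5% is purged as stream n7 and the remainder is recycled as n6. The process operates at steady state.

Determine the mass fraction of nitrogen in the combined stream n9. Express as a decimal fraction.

0.250

nitrogen enters only via n2 and leaves only via the purge: 1205×0.116 = 0.275×(nitrogen in n4), and the recovery unit passes all nitrogen, so nitrogen in n9 = nitrogen in n4 = 508.29 lb/h.
methanol in n9: m_A = 1205×0.884 + (1−0.275)·(1−0.584)·m_A, so m_A = 1065.2/0.6984 = 1525.2 lb/h.
n9 = 1525.2 + 508.29 = 2033.5 lb/h.
nitrogen fraction in n9 = 508.29/2033.5 = 0.250.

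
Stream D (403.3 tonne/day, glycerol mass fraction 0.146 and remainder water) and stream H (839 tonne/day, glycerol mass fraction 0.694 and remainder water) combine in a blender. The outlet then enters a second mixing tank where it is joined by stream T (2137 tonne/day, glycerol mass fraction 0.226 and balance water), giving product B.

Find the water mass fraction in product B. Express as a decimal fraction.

0.667

Overall, product flow = 3379.3 tonne/day.
water in = 403.3×0.854 + 839×0.306 + 2137×0.774 = 2255.2 tonne/day.
water fraction in B = 0.667.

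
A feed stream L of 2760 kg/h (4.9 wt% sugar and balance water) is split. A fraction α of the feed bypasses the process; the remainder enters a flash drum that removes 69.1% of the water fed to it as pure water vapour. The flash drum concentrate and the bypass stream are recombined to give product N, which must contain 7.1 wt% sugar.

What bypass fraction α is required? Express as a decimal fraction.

0.528

All 2760×0.049 = 135.24 kg/h of sugar reaches N, so N = 135.24/0.071 = 1904.8 kg/h and vapour = 855.21 kg/h.
The evaporator receives (1−α)·2760 of feed at 0.951 water and removes 0.691 of that water:
0.691×0.951×(1−α)×2760 = 855.21
(1−α) = 855.21/1813.7 = 0.4715;  α = 0.5285.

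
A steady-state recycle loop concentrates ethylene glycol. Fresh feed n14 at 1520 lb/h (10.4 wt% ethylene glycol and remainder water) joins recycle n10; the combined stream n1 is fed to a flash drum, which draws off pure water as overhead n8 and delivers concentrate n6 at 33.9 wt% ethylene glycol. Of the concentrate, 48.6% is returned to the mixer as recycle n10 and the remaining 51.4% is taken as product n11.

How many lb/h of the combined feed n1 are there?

Overall ethylene glycol balance (none leaves overhead): ethylene glycol in fresh feed = ethylene glycol in product, i.e. 1520×0.104 = (1−0.486)·n6·0.339.
n6 = 158.08/(0.339×0.514) = 907.22 lb/h.
Recycle n10 = 0.486×907.22 = 440.91 lb/h.
Combined feed n1 = 1520 + 440.91 = 1960.9 lb/h.

1961 lb/h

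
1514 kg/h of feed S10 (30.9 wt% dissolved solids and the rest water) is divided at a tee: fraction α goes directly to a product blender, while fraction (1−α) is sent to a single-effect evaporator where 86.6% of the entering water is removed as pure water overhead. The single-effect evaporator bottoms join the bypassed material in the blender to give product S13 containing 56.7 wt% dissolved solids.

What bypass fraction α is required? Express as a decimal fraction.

All 1514×0.309 = 467.83 kg/h of dissolved solids reaches S13, so S13 = 467.83/0.567 = 825.09 kg/h and vapour = 688.91 kg/h.
The evaporator receives (1−α)·1514 of feed at 0.691 water and removes 0.866 of that water:
0.866×0.691×(1−α)×1514 = 688.91
(1−α) = 688.91/905.99 = 0.7604;  α = 0.2396.

0.240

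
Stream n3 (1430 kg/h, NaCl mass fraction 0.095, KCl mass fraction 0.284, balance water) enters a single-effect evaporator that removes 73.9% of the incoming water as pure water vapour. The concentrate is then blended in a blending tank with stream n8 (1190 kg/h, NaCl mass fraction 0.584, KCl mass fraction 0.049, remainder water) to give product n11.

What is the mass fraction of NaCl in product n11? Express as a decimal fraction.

0.423

Vapour removed = 0.739×0.621×1430 = 656.25 kg/h; concentrate = 773.75 kg/h.
NaCl reaching the mixer = 135.85 (from concentrate) + 1190×0.584 = 830.81 kg/h.
Product flow = 773.75 + 1190 = 1963.7 kg/h; NaCl fraction = 0.423.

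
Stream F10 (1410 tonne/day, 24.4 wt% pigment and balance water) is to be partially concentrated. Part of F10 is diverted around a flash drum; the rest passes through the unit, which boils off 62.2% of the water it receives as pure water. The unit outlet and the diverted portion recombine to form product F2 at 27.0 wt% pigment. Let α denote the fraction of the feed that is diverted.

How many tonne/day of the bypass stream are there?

All 1410×0.244 = 344.04 tonne/day of pigment reaches F2, so F2 = 344.04/0.270 = 1274.2 tonne/day and vapour = 135.78 tonne/day.
The evaporator receives (1−α)·1410 of feed at 0.756 water and removes 0.622 of that water:
0.622×0.756×(1−α)×1410 = 135.78
(1−α) = 135.78/663.03 = 0.2048;  α = 0.7952.
Bypass flow = 0.7952×1410 = 1121.3 tonne/day.

1121 tonne/day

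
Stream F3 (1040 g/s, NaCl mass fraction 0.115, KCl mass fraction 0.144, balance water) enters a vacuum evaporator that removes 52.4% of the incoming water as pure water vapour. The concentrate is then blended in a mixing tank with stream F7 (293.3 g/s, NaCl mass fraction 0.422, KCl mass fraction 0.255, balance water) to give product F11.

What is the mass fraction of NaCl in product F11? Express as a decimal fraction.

0.262

Vapour removed = 0.524×0.741×1040 = 403.82 g/s; concentrate = 636.18 g/s.
NaCl reaching the mixer = 119.6 (from concentrate) + 293.3×0.422 = 243.37 g/s.
Product flow = 636.18 + 293.3 = 929.48 g/s; NaCl fraction = 0.262.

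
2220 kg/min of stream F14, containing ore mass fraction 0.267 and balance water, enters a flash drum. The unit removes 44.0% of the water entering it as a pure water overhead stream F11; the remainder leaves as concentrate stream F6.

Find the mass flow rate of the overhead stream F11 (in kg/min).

water entering = 2220×0.733 = 1627.3 kg/min; overhead removed = 0.440×1627.3 = 715.99 kg/min.

716 kg/min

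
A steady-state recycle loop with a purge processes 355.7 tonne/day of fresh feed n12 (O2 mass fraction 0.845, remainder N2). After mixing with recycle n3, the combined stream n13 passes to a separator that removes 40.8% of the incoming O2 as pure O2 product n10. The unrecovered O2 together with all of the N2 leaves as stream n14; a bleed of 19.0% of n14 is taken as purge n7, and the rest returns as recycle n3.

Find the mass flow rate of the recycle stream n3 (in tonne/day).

512 tonne/day

N2 enters only via n12 and leaves only via the purge: 355.7×0.155 = 0.190×(N2 in n14), and the separator passes all N2, so N2 in n13 = N2 in n14 = 290.18 tonne/day.
O2 in n13: m_A = 355.7×0.845 + (1−0.190)·(1−0.408)·m_A, so m_A = 300.57/0.5205 = 577.48 tonne/day.
n14 = (1−0.408)×577.48 + 290.18 = 632.04 tonne/day.
Recycle n3 = (1−0.190)×632.04 = 511.96 tonne/day.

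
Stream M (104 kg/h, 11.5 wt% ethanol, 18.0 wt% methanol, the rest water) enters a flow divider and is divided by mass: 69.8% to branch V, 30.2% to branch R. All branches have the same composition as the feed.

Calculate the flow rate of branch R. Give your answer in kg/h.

31.41 kg/h

Branch R flow = 0.302×104 = 31.408 kg/h.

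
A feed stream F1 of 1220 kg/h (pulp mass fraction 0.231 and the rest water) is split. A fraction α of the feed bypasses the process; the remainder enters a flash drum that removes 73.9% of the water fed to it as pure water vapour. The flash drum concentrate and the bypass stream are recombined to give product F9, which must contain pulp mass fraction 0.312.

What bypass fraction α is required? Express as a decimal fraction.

All 1220×0.231 = 281.82 kg/h of pulp reaches F9, so F9 = 281.82/0.312 = 903.27 kg/h and vapour = 316.73 kg/h.
The evaporator receives (1−α)·1220 of feed at 0.769 water and removes 0.739 of that water:
0.739×0.769×(1−α)×1220 = 316.73
(1−α) = 316.73/693.32 = 0.4568;  α = 0.5432.

0.543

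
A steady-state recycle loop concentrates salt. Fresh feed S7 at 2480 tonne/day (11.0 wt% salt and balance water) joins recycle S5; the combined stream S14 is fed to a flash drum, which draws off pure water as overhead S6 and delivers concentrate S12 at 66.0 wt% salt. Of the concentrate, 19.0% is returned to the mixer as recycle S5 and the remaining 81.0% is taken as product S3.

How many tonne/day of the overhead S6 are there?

2067 tonne/day

Overall salt balance (none leaves overhead): salt in fresh feed = salt in product, i.e. 2480×0.110 = (1−0.190)·S12·0.660.
S12 = 272.8/(0.660×0.810) = 510.29 tonne/day.
Recycle S5 = 0.190×510.29 = 96.955 tonne/day.
Combined feed S14 = 2480 + 96.955 = 2577 tonne/day.
Overhead S6 = S14 − S12 = 2577 − 510.29 = 2066.7 tonne/day.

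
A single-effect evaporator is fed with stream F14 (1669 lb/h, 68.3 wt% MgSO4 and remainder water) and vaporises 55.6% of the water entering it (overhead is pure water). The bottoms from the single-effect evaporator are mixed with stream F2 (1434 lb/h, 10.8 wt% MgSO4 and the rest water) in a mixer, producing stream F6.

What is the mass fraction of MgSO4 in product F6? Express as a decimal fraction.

0.4610

Vapour removed = 0.556×0.317×1669 = 294.16 lb/h; concentrate = 1374.8 lb/h.
MgSO4 reaching the mixer = 1139.9 (from concentrate) + 1434×0.108 = 1294.8 lb/h.
Product flow = 1374.8 + 1434 = 2808.8 lb/h; MgSO4 fraction = 0.4610.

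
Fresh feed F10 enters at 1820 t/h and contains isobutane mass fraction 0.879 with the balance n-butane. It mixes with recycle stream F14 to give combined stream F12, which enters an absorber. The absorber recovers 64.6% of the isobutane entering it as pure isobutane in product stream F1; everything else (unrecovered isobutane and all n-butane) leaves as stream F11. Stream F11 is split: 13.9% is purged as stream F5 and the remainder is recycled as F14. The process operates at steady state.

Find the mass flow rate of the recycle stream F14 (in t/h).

2065 t/h

n-butane enters only via F10 and leaves only via the purge: 1820×0.121 = 0.139×(n-butane in F11), and the absorber passes all n-butane, so n-butane in F12 = n-butane in F11 = 1584.3 t/h.
isobutane in F12: m_A = 1820×0.879 + (1−0.139)·(1−0.646)·m_A, so m_A = 1599.8/0.6952 = 2301.2 t/h.
F11 = (1−0.646)×2301.2 + 1584.3 = 2398.9 t/h.
Recycle F14 = (1−0.139)×2398.9 = 2065.5 t/h.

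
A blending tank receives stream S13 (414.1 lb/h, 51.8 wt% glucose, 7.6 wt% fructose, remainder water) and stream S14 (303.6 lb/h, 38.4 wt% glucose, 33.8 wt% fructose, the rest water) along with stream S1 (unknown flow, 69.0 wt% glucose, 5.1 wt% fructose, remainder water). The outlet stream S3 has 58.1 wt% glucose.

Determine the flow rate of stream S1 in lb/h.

Let S1 be the unknown flow. Total out = 717.7 + S1.
glucose balance: 331.09 + 0.690·S1 = 0.581·(717.7 + S1)
(0.690 − 0.581)·S1 = 0.581×717.7 − 331.09 = 85.897
S1 = 85.897 / 0.109 = 788.05 lb/h

788.1 lb/h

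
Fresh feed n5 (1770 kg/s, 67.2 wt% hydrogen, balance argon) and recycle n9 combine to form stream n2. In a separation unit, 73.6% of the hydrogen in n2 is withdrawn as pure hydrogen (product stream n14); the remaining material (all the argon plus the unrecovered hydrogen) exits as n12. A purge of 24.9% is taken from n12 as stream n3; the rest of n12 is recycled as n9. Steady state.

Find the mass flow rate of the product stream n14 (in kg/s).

hydrogen in n2: m_A = 1770×0.672 + (1−0.249)·(1−0.736)·m_A, so m_A = 1189.4/0.8017 = 1483.6 kg/s.
Product n14 = 0.736×1483.6 = 1091.9 kg/s.

1092 kg/s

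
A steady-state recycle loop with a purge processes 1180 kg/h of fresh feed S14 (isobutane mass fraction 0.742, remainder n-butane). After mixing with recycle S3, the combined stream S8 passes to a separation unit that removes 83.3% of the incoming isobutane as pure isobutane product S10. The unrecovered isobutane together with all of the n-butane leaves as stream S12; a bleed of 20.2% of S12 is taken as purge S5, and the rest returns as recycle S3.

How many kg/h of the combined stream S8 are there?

2517 kg/h

n-butane enters only via S14 and leaves only via the purge: 1180×0.258 = 0.202×(n-butane in S12), and the separation unit passes all n-butane, so n-butane in S8 = n-butane in S12 = 1507.1 kg/h.
isobutane in S8: m_A = 1180×0.742 + (1−0.202)·(1−0.833)·m_A, so m_A = 875.56/0.8667 = 1010.2 kg/h.
S8 = 1010.2 + 1507.1 = 2517.3 kg/h.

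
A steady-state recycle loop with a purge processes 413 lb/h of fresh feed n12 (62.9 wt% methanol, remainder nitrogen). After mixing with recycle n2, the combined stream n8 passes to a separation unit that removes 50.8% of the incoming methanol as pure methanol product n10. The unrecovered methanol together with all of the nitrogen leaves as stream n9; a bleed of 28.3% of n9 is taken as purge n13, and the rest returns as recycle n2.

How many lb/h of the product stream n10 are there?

methanol in n8: m_A = 413×0.629 + (1−0.283)·(1−0.508)·m_A, so m_A = 259.78/0.6472 = 401.36 lb/h.
Product n10 = 0.508×401.36 = 203.89 lb/h.

203.9 lb/h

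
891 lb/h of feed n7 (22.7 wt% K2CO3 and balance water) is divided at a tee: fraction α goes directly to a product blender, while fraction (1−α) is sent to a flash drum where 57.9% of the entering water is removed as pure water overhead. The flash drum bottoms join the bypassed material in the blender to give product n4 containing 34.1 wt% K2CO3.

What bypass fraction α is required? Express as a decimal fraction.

All 891×0.227 = 202.26 lb/h of K2CO3 reaches n4, so n4 = 202.26/0.341 = 593.13 lb/h and vapour = 297.87 lb/h.
The evaporator receives (1−α)·891 of feed at 0.773 water and removes 0.579 of that water:
0.579×0.773×(1−α)×891 = 297.87
(1−α) = 297.87/398.78 = 0.7470;  α = 0.2530.

0.253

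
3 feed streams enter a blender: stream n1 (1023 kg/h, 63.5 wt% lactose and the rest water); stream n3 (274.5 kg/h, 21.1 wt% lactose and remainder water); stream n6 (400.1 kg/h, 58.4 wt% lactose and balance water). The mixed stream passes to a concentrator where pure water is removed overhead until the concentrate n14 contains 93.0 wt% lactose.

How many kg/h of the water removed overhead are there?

lactose entering = 1023×0.635 + 274.5×0.211 + 400.1×0.584 = 941.18 kg/h.
All lactose reports to n14, so n14 = 941.18/0.930 = 1012 kg/h.
Total feed = 1697.6 kg/h; overhead = 1697.6 − 1012 = 685.58 kg/h.

685.6 kg/h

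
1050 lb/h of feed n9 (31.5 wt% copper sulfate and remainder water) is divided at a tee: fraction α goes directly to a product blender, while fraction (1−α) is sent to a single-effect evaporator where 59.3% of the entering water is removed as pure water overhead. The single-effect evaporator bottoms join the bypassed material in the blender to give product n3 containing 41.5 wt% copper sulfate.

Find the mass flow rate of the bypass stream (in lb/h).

All 1050×0.315 = 330.75 lb/h of copper sulfate reaches n3, so n3 = 330.75/0.415 = 796.99 lb/h and vapour = 253.01 lb/h.
The evaporator receives (1−α)·1050 of feed at 0.685 water and removes 0.593 of that water:
0.593×0.685×(1−α)×1050 = 253.01
(1−α) = 253.01/426.52 = 0.5932;  α = 0.4068.
Bypass flow = 0.4068×1050 = 427.13 lb/h.

427.1 lb/h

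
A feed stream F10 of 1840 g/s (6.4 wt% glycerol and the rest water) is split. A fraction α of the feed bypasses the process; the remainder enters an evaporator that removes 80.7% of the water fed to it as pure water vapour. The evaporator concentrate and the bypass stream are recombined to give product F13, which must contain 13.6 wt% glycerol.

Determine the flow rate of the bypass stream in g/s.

All 1840×0.064 = 117.76 g/s of glycerol reaches F13, so F13 = 117.76/0.136 = 865.88 g/s and vapour = 974.12 g/s.
The evaporator receives (1−α)·1840 of feed at 0.936 water and removes 0.807 of that water:
0.807×0.936×(1−α)×1840 = 974.12
(1−α) = 974.12/1389.8 = 0.7009;  α = 0.2991.
Bypass flow = 0.2991×1840 = 550.38 g/s.

550.4 g/s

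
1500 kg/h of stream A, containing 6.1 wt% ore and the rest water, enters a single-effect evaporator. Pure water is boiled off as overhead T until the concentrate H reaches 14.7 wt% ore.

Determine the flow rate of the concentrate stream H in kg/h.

ore is conserved: 1500×0.061 = 91.5 kg/h all reports to the concentrate.
Concentrate = 91.5/(target fraction) = 622.45 kg/h.

622.4 kg/h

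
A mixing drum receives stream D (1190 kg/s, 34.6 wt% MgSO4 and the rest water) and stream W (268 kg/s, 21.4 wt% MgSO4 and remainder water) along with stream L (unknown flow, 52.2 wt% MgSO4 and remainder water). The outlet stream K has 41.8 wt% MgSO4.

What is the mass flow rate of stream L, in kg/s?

1350 kg/s

Let L be the unknown flow. Total out = 1458 + L.
MgSO4 balance: 469.09 + 0.522·L = 0.418·(1458 + L)
(0.522 − 0.418)·L = 0.418×1458 − 469.09 = 140.35
L = 140.35 / 0.104 = 1349.5 kg/s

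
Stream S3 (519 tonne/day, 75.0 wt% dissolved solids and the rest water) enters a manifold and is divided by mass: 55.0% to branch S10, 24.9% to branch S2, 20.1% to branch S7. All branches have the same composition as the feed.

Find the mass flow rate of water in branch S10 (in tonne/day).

71.36 tonne/day

Branch S10 total = 0.550×519 = 285.45 tonne/day.
water in S10 = 0.250×285.45 = 71.363 tonne/day.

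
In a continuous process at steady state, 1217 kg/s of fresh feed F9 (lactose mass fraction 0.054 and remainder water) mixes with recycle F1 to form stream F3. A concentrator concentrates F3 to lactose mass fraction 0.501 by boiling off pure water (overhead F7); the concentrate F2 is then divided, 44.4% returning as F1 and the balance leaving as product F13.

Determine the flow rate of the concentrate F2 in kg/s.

235.9 kg/s

Overall lactose balance (none leaves overhead): lactose in fresh feed = lactose in product, i.e. 1217×0.054 = (1−0.444)·F2·0.501.
F2 = 65.718/(0.501×0.556) = 235.92 kg/s.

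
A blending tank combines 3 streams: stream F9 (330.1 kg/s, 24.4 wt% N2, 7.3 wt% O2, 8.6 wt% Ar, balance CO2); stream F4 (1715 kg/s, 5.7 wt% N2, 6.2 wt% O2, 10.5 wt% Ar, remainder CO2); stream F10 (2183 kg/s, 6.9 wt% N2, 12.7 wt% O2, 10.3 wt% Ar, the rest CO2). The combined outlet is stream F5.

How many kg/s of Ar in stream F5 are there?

433.3 kg/s

Ar out = Ar in = 330.1×0.086 + 1715×0.105 + 2183×0.103 = 433.31 kg/s.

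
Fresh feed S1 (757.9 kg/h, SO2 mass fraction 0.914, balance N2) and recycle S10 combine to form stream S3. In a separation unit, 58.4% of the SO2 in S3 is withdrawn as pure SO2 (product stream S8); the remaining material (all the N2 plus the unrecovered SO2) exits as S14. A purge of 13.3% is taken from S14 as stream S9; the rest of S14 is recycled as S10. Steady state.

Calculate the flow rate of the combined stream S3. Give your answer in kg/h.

1574 kg/h

N2 enters only via S1 and leaves only via the purge: 757.9×0.086 = 0.133×(N2 in S14), and the separation unit passes all N2, so N2 in S3 = N2 in S14 = 490.07 kg/h.
SO2 in S3: m_A = 757.9×0.914 + (1−0.133)·(1−0.584)·m_A, so m_A = 692.72/0.6393 = 1083.5 kg/h.
S3 = 1083.5 + 490.07 = 1573.6 kg/h.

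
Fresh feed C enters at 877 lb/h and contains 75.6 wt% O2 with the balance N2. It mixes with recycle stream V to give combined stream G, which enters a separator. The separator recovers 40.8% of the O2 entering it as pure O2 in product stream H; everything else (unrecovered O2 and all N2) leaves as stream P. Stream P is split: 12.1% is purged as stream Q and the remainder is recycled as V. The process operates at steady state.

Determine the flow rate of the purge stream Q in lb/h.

N2 enters only via C and leaves only via the purge: 877×0.244 = 0.121×(N2 in P), and the separator passes all N2, so N2 in G = N2 in P = 1768.5 lb/h.
O2 in G: m_A = 877×0.756 + (1−0.121)·(1−0.408)·m_A, so m_A = 663.01/0.4796 = 1382.3 lb/h.
P = (1−0.408)×1382.3 + 1768.5 = 2586.8 lb/h.
Purge Q = 0.121×2586.8 = 313.01 lb/h.

313 lb/h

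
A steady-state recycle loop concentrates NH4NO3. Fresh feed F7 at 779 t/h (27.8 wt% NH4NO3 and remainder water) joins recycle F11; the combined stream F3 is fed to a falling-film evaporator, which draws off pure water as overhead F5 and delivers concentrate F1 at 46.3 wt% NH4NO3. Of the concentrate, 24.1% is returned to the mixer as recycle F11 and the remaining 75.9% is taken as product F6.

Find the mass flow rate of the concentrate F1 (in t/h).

616.3 t/h

Overall NH4NO3 balance (none leaves overhead): NH4NO3 in fresh feed = NH4NO3 in product, i.e. 779×0.278 = (1−0.241)·F1·0.463.
F1 = 216.56/(0.463×0.759) = 616.25 t/h.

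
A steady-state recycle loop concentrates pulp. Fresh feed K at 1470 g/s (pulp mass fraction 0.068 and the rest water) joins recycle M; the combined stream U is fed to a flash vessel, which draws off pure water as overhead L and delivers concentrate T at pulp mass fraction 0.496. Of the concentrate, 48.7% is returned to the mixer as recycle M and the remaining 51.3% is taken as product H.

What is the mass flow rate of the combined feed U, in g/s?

Overall pulp balance (none leaves overhead): pulp in fresh feed = pulp in product, i.e. 1470×0.068 = (1−0.487)·T·0.496.
T = 99.96/(0.496×0.513) = 392.85 g/s.
Recycle M = 0.487×392.85 = 191.32 g/s.
Combined feed U = 1470 + 191.32 = 1661.3 g/s.

1661 g/s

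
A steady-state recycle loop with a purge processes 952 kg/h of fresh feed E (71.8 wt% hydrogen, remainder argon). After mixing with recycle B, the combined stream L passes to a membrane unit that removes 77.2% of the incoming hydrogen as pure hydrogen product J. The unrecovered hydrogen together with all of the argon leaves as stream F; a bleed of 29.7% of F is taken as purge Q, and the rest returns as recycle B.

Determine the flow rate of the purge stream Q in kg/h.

323.6 kg/h

argon enters only via E and leaves only via the purge: 952×0.282 = 0.297×(argon in F), and the membrane unit passes all argon, so argon in L = argon in F = 903.92 kg/h.
hydrogen in L: m_A = 952×0.718 + (1−0.297)·(1−0.772)·m_A, so m_A = 683.54/0.8397 = 814.01 kg/h.
F = (1−0.772)×814.01 + 903.92 = 1089.5 kg/h.
Purge Q = 0.297×1089.5 = 323.59 kg/h.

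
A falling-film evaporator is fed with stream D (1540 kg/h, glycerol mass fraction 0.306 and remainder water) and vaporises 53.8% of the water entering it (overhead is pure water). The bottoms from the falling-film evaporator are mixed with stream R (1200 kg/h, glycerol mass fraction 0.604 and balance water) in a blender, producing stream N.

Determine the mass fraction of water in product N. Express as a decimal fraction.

Vapour removed = 0.538×0.694×1540 = 574.99 kg/h; concentrate = 965.01 kg/h.
water reaching the mixer = 493.77 (from concentrate) + 1200×0.396 = 968.97 kg/h.
Product flow = 965.01 + 1200 = 2165 kg/h; water fraction = 0.448.

0.448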